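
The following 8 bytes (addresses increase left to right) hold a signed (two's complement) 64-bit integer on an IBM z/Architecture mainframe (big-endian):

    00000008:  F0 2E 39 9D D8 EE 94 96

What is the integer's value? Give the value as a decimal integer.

Big-endian: lowest address holds the most-significant byte.
The bytes are already most-significant first: 0xF02E399DD8EE9496.
Top bit is set, so as a signed 64-bit value this is 0xF02E399DD8EE9496 − 2^64 = -1139910305565993834.

-1139910305565993834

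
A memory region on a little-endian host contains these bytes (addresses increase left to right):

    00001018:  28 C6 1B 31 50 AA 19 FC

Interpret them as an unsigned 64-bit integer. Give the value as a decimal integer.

Little-endian stores the least-significant byte at the lowest address.
Reassemble most-significant byte first: FC 19 AA 50 31 1B C6 28 → 0xFC19AA50311BC628.
0xFC19AA50311BC628 = 18165737833373615656.

18165737833373615656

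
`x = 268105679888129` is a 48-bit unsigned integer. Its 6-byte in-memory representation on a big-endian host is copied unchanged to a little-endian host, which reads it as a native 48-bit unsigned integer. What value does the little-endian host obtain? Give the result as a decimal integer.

2060765878259

268105679888129 in 48-bit hexadecimal is 0xF3D737CFDF01.
Stored big-endian, the bytes at ascending addresses are F3 D7 37 CF DF 01.
Read back as little-endian, the first byte is least significant, giving 0x01DFCF37D7F3.
0x01DFCF37D7F3 = 2060765878259.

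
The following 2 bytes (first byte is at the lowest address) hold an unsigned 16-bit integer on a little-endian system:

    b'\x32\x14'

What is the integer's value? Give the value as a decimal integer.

Little-endian: lowest address holds the least-significant byte.
Reassemble most-significant byte first: 14 32 → 0x1432.
0x1432 = 5170.

5170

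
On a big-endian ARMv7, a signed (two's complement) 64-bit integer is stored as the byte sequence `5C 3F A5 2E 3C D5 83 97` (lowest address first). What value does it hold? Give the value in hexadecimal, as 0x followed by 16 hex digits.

Big-endian stores the most-significant byte at the lowest address.
The bytes are already most-significant first: 0x5C3FA52E3CD58397.

0x5C3FA52E3CD58397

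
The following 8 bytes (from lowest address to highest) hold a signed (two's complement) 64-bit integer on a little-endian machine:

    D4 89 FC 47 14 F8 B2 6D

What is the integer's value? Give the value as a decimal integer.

Little-endian: lowest address holds the least-significant byte.
Reassemble most-significant byte first: 6D B2 F8 14 47 FC 89 D4 → 0x6DB2F81447FC89D4.
0x6DB2F81447FC89D4 = 7904653061979408852.

7904653061979408852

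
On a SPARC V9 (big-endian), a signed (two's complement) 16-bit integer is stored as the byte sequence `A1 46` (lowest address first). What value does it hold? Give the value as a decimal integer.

Big-endian stores the most-significant byte at the lowest address.
The bytes are already most-significant first: 0xA146.
Top bit is set, so as a signed 16-bit value this is 0xA146 − 2^16 = -24250.

-24250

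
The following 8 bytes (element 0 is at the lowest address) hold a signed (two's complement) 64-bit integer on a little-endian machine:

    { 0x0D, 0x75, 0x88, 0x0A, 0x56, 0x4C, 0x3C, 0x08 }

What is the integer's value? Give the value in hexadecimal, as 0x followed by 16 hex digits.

Little-endian: lowest address holds the least-significant byte.
Reassemble most-significant byte first: 08 3C 4C 56 0A 88 75 0D → 0x083C4C560A88750D.

0x083C4C560A88750D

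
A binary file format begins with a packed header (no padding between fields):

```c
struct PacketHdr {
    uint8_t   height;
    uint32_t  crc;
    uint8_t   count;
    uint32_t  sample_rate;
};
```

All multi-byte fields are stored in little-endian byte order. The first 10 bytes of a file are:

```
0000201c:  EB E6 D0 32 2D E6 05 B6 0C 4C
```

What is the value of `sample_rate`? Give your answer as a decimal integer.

`sample_rate` follows `height` (1 B), `crc` (4 B), `count` (1 B), so it starts at offset 1 + 4 + 1 = 6 and occupies 4 bytes.
Bytes at offsets 6..9: 05 B6 0C 4C.
Little-endian: lowest address holds the least-significant byte.
Reassemble most-significant byte first: 4C 0C B6 05 → 0x4C0CB605.
0x4C0CB605 = 1275901445.

1275901445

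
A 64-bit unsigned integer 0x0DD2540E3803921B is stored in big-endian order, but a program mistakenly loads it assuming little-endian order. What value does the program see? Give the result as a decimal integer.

1986653924917301773

Stored big-endian, the bytes at ascending addresses are 0D D2 54 0E 38 03 92 1B.
Read back as little-endian, the first byte is least significant, giving 0x1B9203380E54D20D.
0x1B9203380E54D20D = 1986653924917301773.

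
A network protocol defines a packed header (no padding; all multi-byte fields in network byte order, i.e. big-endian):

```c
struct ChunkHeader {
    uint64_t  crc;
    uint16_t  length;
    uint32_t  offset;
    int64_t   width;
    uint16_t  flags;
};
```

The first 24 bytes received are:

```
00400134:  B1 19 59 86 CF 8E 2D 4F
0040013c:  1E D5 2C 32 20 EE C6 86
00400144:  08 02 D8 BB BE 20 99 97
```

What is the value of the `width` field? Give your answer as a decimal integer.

-4141613999001453024

`width` follows `crc` (8 B), `length` (2 B), `offset` (4 B), so it starts at offset 8 + 2 + 4 = 14 and occupies 8 bytes.
Bytes at offsets 14..21: C6 86 08 02 D8 BB BE 20.
Big-endian stores the most-significant byte at the lowest address.
The bytes are already most-significant first: 0xC6860802D8BBBE20.
Top bit is set, so as a signed 64-bit value this is 0xC6860802D8BBBE20 − 2^64 = -4141613999001453024.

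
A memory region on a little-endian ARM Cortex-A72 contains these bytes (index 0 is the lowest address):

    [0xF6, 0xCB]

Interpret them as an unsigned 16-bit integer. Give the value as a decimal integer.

52214

Little-endian: lowest address holds the least-significant byte.
Reassemble most-significant byte first: CB F6 → 0xCBF6.
0xCBF6 = 52214.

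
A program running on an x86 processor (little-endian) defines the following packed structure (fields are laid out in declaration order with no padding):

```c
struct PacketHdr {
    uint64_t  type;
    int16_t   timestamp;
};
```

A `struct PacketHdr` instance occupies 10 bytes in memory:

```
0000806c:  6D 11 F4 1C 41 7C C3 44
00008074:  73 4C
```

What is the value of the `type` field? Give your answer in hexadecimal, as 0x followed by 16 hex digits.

0x44C37C411CF4116D

`type` is the first field, at byte offset 0, occupying 8 bytes.
Bytes at offsets 0..7: 6D 11 F4 1C 41 7C C3 44.
Little-endian: lowest address holds the least-significant byte.
Reassemble most-significant byte first: 44 C3 7C 41 1C F4 11 6D → 0x44C37C411CF4116D.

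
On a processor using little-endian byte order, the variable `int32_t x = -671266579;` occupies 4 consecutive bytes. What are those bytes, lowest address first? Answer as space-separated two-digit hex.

ED 48 FD D7

Two's complement of -671266579 in 32 bits: 671266579 = 0x2802B713; invert → 0xD7FD48EC; add 1 → 0xD7FD48ED.
Split into bytes (most-significant first): D7 FD 48 ED.
In little-endian order the low byte comes first in memory.
So at ascending addresses the bytes are ED 48 FD D7.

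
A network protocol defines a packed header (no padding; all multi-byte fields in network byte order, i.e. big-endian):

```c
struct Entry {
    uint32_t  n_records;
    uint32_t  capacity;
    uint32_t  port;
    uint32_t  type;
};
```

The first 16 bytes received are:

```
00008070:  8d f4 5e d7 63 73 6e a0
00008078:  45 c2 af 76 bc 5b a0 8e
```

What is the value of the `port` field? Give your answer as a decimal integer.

`port` follows `n_records` (4 B), `capacity` (4 B), so it starts at offset 4 + 4 = 8 and occupies 4 bytes.
Bytes at offsets 8..11: 45 C2 AF 76.
Big-endian: lowest address holds the most-significant byte.
The bytes are already most-significant first: 0x45C2AF76.
0x45C2AF76 = 1170386806.

1170386806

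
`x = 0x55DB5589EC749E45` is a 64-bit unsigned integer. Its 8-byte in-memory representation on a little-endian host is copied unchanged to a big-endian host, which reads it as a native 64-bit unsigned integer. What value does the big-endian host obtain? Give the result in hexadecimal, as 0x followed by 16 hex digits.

Stored little-endian, the bytes at ascending addresses are 45 9E 74 EC 89 55 DB 55.
Read back as big-endian, the last byte is least significant, giving 0x459E74EC8955DB55.

0x459E74EC8955DB55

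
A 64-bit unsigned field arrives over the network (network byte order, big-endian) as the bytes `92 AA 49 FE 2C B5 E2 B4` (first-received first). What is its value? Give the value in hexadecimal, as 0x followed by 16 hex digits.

In big-endian order the high byte comes first in memory.
The bytes are already most-significant first: 0x92AA49FE2CB5E2B4.

0x92AA49FE2CB5E2B4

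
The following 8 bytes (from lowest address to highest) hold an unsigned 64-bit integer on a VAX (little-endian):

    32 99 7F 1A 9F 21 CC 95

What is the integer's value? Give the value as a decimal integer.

Little-endian stores the least-significant byte at the lowest address.
Reassemble most-significant byte first: 95 CC 21 9F 1A 7F 99 32 → 0x95CC219F1A7F9932.
0x95CC219F1A7F9932 = 10794039374128322866.

10794039374128322866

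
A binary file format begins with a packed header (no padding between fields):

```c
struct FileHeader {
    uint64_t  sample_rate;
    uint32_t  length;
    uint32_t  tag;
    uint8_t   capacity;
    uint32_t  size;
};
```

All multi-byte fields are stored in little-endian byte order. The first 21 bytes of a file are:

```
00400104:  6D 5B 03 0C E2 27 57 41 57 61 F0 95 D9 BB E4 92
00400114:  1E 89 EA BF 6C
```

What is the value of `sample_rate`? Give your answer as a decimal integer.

4708275787256781677

`sample_rate` is the first field, at byte offset 0, occupying 8 bytes.
Bytes at offsets 0..7: 6D 5B 03 0C E2 27 57 41.
In little-endian order the low byte comes first in memory.
Reassemble most-significant byte first: 41 57 27 E2 0C 03 5B 6D → 0x415727E20C035B6D.
0x415727E20C035B6D = 4708275787256781677.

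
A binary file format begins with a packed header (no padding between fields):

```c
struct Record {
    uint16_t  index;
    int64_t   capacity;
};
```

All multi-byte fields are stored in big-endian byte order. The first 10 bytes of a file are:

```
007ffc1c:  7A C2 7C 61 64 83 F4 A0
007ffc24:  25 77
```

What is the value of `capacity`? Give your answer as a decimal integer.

`capacity` follows `index` (2 bytes), so it starts at byte offset 2 and occupies 8 bytes.
Bytes at offsets 2..9: 7C 61 64 83 F4 A0 25 77.
Big-endian: lowest address holds the most-significant byte.
The bytes are already most-significant first: 0x7C616483F4A02577.
0x7C616483F4A02577 = 8962555251351627127.

8962555251351627127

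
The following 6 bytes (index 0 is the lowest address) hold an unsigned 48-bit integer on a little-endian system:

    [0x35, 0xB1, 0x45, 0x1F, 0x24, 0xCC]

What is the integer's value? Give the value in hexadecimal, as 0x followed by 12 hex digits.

0xCC241F45B135

Little-endian stores the least-significant byte at the lowest address.
Reassemble most-significant byte first: CC 24 1F 45 B1 35 → 0xCC241F45B135.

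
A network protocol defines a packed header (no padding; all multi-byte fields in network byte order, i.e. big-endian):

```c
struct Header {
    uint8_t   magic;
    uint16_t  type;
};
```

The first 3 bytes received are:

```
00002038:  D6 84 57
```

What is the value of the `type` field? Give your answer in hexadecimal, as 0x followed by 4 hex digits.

`type` follows `magic` (1 byte), so it starts at byte offset 1 and occupies 2 bytes.
Bytes at offsets 1..2: 84 57.
In big-endian order the high byte comes first in memory.
The bytes are already most-significant first: 0x8457.

0x8457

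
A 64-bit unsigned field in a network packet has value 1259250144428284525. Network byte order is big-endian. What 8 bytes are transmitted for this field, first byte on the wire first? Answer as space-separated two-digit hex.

1259250144428284525 in hexadecimal, padded to 64 bits, is 0x1179C155A601DA6D.
Split into bytes (most-significant first): 11 79 C1 55 A6 01 DA 6D.
Big-endian: lowest address holds the most-significant byte.
So the memory order matches the most-significant-first order: 11 79 C1 55 A6 01 DA 6D.

11 79 C1 55 A6 01 DA 6D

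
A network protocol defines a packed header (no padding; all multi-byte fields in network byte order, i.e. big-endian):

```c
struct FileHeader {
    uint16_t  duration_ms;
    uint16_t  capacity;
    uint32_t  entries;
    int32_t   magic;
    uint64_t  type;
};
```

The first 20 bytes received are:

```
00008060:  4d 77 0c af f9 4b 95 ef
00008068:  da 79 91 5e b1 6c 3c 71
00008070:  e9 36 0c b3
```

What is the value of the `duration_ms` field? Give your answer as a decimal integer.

`duration_ms` is the first field, at byte offset 0, occupying 2 bytes.
Bytes at offsets 0..1: 4D 77.
Big-endian stores the most-significant byte at the lowest address.
The bytes are already most-significant first: 0x4D77.
0x4D77 = 19831.

19831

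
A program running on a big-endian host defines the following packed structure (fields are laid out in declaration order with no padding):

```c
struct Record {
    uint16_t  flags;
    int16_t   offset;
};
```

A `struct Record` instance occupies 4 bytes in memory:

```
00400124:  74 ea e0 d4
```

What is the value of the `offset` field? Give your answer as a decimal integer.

-7980

`offset` follows `flags` (2 bytes), so it starts at byte offset 2 and occupies 2 bytes.
Bytes at offsets 2..3: E0 D4.
Big-endian: lowest address holds the most-significant byte.
The bytes are already most-significant first: 0xE0D4.
Top bit is set, so as a signed 16-bit value this is 0xE0D4 − 2^16 = -7980.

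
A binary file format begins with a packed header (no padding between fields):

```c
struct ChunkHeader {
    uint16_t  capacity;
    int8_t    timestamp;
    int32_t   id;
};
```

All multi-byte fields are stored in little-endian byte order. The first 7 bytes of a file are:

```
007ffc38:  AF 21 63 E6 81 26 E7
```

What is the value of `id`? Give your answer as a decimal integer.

-416906778

`id` follows `capacity` (2 B), `timestamp` (1 B), so it starts at offset 2 + 1 = 3 and occupies 4 bytes.
Bytes at offsets 3..6: E6 81 26 E7.
Little-endian: lowest address holds the least-significant byte.
Reassemble most-significant byte first: E7 26 81 E6 → 0xE72681E6.
Top bit is set, so as a signed 32-bit value this is 0xE72681E6 − 2^32 = -416906778.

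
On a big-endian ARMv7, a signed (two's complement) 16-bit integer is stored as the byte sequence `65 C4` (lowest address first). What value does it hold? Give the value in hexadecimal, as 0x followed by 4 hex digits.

0x65C4

Big-endian stores the most-significant byte at the lowest address.
The bytes are already most-significant first: 0x65C4.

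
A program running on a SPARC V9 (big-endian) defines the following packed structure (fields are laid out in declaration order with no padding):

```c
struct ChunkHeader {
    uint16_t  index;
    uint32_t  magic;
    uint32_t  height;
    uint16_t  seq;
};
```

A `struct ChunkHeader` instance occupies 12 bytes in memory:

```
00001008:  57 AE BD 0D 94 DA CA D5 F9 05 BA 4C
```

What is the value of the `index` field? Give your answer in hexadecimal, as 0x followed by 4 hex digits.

0x57AE

`index` is the first field, at byte offset 0, occupying 2 bytes.
Bytes at offsets 0..1: 57 AE.
Big-endian: lowest address holds the most-significant byte.
The bytes are already most-significant first: 0x57AE.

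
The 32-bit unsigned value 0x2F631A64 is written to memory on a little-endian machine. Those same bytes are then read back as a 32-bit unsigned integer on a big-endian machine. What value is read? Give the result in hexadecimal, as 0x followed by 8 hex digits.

Stored little-endian, the bytes at ascending addresses are 64 1A 63 2F.
Read back as big-endian, the last byte is least significant, giving 0x641A632F.

0x641A632F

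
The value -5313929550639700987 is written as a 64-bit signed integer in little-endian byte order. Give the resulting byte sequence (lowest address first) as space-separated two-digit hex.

05 64 AB 64 3A 21 41 B6

Two's complement of -5313929550639700987 in 64 bits: 5313929550639700987 = 0x49BEDEC59B549BFB; invert → 0xB641213A64AB6404; add 1 → 0xB641213A64AB6405.
Split into bytes (most-significant first): B6 41 21 3A 64 AB 64 05.
Little-endian: lowest address holds the least-significant byte.
So at ascending addresses the bytes are 05 64 AB 64 3A 21 41 B6.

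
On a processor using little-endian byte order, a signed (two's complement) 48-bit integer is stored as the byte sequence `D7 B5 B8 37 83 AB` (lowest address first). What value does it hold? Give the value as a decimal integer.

-92894912793129

Little-endian stores the least-significant byte at the lowest address.
Reassemble most-significant byte first: AB 83 37 B8 B5 D7 → 0xAB8337B8B5D7.
Top bit is set, so as a signed 48-bit value this is 0xAB8337B8B5D7 − 2^48 = -92894912793129.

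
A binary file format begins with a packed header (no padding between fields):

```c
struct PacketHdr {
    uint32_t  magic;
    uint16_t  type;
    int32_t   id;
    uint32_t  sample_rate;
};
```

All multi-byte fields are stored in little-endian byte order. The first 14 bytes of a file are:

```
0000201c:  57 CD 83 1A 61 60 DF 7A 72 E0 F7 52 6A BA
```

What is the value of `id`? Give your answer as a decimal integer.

`id` follows `magic` (4 B), `type` (2 B), so it starts at offset 4 + 2 = 6 and occupies 4 bytes.
Bytes at offsets 6..9: DF 7A 72 E0.
Little-endian stores the least-significant byte at the lowest address.
Reassemble most-significant byte first: E0 72 7A DF → 0xE0727ADF.
Top bit is set, so as a signed 32-bit value this is 0xE0727ADF − 2^32 = -529368353.

-529368353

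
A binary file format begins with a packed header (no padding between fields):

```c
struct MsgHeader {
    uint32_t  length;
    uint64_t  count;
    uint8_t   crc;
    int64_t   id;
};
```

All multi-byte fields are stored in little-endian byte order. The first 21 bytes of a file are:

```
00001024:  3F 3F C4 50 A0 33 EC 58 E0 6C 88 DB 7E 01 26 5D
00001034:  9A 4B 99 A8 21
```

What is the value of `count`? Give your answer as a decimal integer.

`count` follows `length` (4 bytes), so it starts at byte offset 4 and occupies 8 bytes.
Bytes at offsets 4..11: A0 33 EC 58 E0 6C 88 DB.
In little-endian order the low byte comes first in memory.
Reassemble most-significant byte first: DB 88 6C E0 58 EC 33 A0 → 0xDB886CE058EC33A0.
0xDB886CE058EC33A0 = 15819013401959216032.

15819013401959216032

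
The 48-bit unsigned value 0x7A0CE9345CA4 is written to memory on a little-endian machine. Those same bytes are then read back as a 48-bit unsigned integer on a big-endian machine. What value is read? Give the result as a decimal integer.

Stored little-endian, the bytes at ascending addresses are A4 5C 34 E9 0C 7A.
Read back as big-endian, the last byte is least significant, giving 0xA45C34E90C7A.
0xA45C34E90C7A = 180715931634810.

180715931634810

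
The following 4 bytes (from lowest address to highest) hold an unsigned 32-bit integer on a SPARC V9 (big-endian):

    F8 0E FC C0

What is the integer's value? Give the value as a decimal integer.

In big-endian order the high byte comes first in memory.
The bytes are already most-significant first: 0xF80EFCC0.
0xF80EFCC0 = 4161731776.

4161731776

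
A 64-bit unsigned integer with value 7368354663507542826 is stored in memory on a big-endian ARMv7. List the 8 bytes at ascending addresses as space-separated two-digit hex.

7368354663507542826 in hexadecimal, padded to 64 bits, is 0x6641A786F975C32A.
Split into bytes (most-significant first): 66 41 A7 86 F9 75 C3 2A.
Big-endian stores the most-significant byte at the lowest address.
So the memory order matches the most-significant-first order: 66 41 A7 86 F9 75 C3 2A.

66 41 A7 86 F9 75 C3 2A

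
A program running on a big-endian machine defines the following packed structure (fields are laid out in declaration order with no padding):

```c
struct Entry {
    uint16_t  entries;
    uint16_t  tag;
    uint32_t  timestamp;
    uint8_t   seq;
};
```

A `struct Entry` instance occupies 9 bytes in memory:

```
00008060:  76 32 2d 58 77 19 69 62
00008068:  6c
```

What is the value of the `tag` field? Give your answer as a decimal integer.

11608

`tag` follows `entries` (2 bytes), so it starts at byte offset 2 and occupies 2 bytes.
Bytes at offsets 2..3: 2D 58.
In big-endian order the high byte comes first in memory.
The bytes are already most-significant first: 0x2D58.
0x2D58 = 11608.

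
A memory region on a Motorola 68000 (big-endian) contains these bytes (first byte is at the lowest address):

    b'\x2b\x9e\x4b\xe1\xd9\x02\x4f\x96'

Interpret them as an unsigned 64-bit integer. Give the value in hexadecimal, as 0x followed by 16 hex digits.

Big-endian stores the most-significant byte at the lowest address.
The bytes are already most-significant first: 0x2B9E4BE1D9024F96.

0x2B9E4BE1D9024F96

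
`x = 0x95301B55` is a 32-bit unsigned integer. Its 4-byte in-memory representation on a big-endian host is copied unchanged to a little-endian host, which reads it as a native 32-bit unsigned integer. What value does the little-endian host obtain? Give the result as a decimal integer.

Stored big-endian, the bytes at ascending addresses are 95 30 1B 55.
Read back as little-endian, the first byte is least significant, giving 0x551B3095.
0x551B3095 = 1427845269.

1427845269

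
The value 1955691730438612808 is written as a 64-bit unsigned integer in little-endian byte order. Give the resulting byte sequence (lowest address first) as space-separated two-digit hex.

48 67 F6 62 44 03 24 1B

1955691730438612808 in hexadecimal, padded to 64 bits, is 0x1B24034462F66748.
Split into bytes (most-significant first): 1B 24 03 44 62 F6 67 48.
Little-endian stores the least-significant byte at the lowest address.
So at ascending addresses the bytes are 48 67 F6 62 44 03 24 1B.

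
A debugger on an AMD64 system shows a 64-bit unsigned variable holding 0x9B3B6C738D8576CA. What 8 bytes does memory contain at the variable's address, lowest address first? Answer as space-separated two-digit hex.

CA 76 85 8D 73 6C 3B 9B

Split into bytes (most-significant first): 9B 3B 6C 73 8D 85 76 CA.
In little-endian order the low byte comes first in memory.
So at ascending addresses the bytes are CA 76 85 8D 73 6C 3B 9B.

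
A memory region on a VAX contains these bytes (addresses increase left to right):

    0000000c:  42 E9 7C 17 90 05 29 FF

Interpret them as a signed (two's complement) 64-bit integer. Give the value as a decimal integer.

Little-endian: lowest address holds the least-significant byte.
Reassemble most-significant byte first: FF 29 05 90 17 7C E9 42 → 0xFF290590177CE942.
Top bit is set, so as a signed 64-bit value this is 0xFF290590177CE942 − 2^64 = -60511003565299390.

-60511003565299390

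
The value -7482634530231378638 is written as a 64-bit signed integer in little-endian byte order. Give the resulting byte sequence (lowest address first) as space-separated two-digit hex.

32 9D 7C 19 8A 57 28 98

Two's complement of -7482634530231378638 in 64 bits: 7482634530231378638 = 0x67D7A875E68362CE; invert → 0x9828578A197C9D31; add 1 → 0x9828578A197C9D32.
Split into bytes (most-significant first): 98 28 57 8A 19 7C 9D 32.
Little-endian: lowest address holds the least-significant byte.
So at ascending addresses the bytes are 32 9D 7C 19 8A 57 28 98.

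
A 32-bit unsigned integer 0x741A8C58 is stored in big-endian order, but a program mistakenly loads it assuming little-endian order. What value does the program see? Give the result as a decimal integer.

Stored big-endian, the bytes at ascending addresses are 74 1A 8C 58.
Read back as little-endian, the first byte is least significant, giving 0x588C1A74.
0x588C1A74 = 1485576820.

1485576820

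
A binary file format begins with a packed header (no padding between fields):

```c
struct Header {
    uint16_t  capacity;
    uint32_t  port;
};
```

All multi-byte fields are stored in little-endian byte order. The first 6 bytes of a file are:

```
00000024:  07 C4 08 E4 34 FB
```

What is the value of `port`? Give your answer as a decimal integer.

`port` follows `capacity` (2 bytes), so it starts at byte offset 2 and occupies 4 bytes.
Bytes at offsets 2..5: 08 E4 34 FB.
Little-endian: lowest address holds the least-significant byte.
Reassemble most-significant byte first: FB 34 E4 08 → 0xFB34E408.
0xFB34E408 = 4214547464.

4214547464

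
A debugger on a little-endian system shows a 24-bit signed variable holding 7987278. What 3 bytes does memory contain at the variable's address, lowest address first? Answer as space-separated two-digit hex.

4E E0 79

7987278 in hexadecimal, padded to 24 bits, is 0x79E04E.
Split into bytes (most-significant first): 79 E0 4E.
Little-endian: lowest address holds the least-significant byte.
So at ascending addresses the bytes are 4E E0 79.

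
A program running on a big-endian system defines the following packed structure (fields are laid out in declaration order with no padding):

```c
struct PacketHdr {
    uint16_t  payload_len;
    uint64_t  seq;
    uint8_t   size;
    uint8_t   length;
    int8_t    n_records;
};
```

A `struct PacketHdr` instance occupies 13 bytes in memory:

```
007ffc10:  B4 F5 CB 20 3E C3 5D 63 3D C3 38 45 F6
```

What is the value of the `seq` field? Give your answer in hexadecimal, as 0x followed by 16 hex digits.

0xCB203EC35D633DC3

`seq` follows `payload_len` (2 bytes), so it starts at byte offset 2 and occupies 8 bytes.
Bytes at offsets 2..9: CB 20 3E C3 5D 63 3D C3.
Big-endian: lowest address holds the most-significant byte.
The bytes are already most-significant first: 0xCB203EC35D633DC3.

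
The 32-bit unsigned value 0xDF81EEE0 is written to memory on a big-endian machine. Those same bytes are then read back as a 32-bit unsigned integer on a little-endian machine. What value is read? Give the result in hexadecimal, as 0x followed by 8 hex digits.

0xE0EE81DF

Stored big-endian, the bytes at ascending addresses are DF 81 EE E0.
Read back as little-endian, the first byte is least significant, giving 0xE0EE81DF.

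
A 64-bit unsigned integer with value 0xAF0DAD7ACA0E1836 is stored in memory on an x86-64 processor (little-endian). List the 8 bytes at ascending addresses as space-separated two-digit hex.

Split into bytes (most-significant first): AF 0D AD 7A CA 0E 18 36.
Little-endian stores the least-significant byte at the lowest address.
So at ascending addresses the bytes are 36 18 0E CA 7A AD 0D AF.

36 18 0E CA 7A AD 0D AF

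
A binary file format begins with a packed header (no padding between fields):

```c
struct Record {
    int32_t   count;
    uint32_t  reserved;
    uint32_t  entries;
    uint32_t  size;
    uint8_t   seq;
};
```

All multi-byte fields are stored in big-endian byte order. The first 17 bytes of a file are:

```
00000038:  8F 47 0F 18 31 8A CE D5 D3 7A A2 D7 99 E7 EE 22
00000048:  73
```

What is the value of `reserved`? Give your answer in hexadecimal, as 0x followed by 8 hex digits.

`reserved` follows `count` (4 bytes), so it starts at byte offset 4 and occupies 4 bytes.
Bytes at offsets 4..7: 31 8A CE D5.
In big-endian order the high byte comes first in memory.
The bytes are already most-significant first: 0x318ACED5.

0x318ACED5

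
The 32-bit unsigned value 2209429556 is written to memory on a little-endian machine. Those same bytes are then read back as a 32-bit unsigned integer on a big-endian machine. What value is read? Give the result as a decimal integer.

876130691

2209429556 in 32-bit hexadecimal is 0x83B13834.
Stored little-endian, the bytes at ascending addresses are 34 38 B1 83.
Read back as big-endian, the last byte is least significant, giving 0x3438B183.
0x3438B183 = 876130691.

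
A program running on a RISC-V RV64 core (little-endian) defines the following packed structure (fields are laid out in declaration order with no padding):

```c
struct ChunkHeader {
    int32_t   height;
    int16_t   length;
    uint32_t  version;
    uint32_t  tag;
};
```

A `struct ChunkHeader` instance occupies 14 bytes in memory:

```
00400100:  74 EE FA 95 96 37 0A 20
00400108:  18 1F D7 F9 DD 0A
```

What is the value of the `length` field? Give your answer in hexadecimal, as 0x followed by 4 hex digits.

`length` follows `height` (4 bytes), so it starts at byte offset 4 and occupies 2 bytes.
Bytes at offsets 4..5: 96 37.
Little-endian: lowest address holds the least-significant byte.
Reassemble most-significant byte first: 37 96 → 0x3796.

0x3796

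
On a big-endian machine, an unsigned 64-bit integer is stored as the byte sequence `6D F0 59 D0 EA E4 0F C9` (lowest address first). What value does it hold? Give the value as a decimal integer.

7921930498373586889

Big-endian: lowest address holds the most-significant byte.
The bytes are already most-significant first: 0x6DF059D0EAE40FC9.
0x6DF059D0EAE40FC9 = 7921930498373586889.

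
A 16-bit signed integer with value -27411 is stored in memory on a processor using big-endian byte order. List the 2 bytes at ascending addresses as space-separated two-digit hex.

94 ED

Two's complement of -27411 in 16 bits: 27411 = 0x6B13; invert → 0x94EC; add 1 → 0x94ED.
Split into bytes (most-significant first): 94 ED.
In big-endian order the high byte comes first in memory.
So the memory order matches the most-significant-first order: 94 ED.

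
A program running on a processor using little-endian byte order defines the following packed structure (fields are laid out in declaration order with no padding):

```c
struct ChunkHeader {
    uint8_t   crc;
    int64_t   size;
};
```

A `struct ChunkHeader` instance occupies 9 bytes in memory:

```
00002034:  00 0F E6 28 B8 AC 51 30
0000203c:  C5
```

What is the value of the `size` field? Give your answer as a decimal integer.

`size` follows `crc` (1 byte), so it starts at byte offset 1 and occupies 8 bytes.
Bytes at offsets 1..8: 0F E6 28 B8 AC 51 30 C5.
In little-endian order the low byte comes first in memory.
Reassemble most-significant byte first: C5 30 51 AC B8 28 E6 0F → 0xC53051ACB828E60F.
Top bit is set, so as a signed 64-bit value this is 0xC53051ACB828E60F − 2^64 = -4237797447089723889.

-4237797447089723889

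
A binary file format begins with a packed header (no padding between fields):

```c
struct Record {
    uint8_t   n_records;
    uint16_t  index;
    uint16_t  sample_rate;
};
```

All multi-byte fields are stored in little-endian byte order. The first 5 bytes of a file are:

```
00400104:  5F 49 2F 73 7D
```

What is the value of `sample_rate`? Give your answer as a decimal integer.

32115

`sample_rate` follows `n_records` (1 B), `index` (2 B), so it starts at offset 1 + 2 = 3 and occupies 2 bytes.
Bytes at offsets 3..4: 73 7D.
Little-endian: lowest address holds the least-significant byte.
Reassemble most-significant byte first: 7D 73 → 0x7D73.
0x7D73 = 32115.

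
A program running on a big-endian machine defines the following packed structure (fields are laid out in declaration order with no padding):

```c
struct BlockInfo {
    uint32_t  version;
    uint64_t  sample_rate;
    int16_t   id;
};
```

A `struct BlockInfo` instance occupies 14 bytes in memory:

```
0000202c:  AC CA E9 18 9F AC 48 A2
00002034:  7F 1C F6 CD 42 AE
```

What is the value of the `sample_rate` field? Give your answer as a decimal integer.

11505651010779281101

`sample_rate` follows `version` (4 bytes), so it starts at byte offset 4 and occupies 8 bytes.
Bytes at offsets 4..11: 9F AC 48 A2 7F 1C F6 CD.
Big-endian stores the most-significant byte at the lowest address.
The bytes are already most-significant first: 0x9FAC48A27F1CF6CD.
0x9FAC48A27F1CF6CD = 11505651010779281101.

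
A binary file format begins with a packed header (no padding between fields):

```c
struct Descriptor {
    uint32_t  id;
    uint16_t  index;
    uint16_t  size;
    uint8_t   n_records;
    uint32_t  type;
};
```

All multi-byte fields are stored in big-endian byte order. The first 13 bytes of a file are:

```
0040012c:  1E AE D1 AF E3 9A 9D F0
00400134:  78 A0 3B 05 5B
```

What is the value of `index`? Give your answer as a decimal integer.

58266

`index` follows `id` (4 bytes), so it starts at byte offset 4 and occupies 2 bytes.
Bytes at offsets 4..5: E3 9A.
Big-endian: lowest address holds the most-significant byte.
The bytes are already most-significant first: 0xE39A.
0xE39A = 58266.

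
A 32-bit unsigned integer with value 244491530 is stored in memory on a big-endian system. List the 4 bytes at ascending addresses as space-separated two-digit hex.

0E 92 A5 0A

244491530 in hexadecimal, padded to 32 bits, is 0x0E92A50A.
Split into bytes (most-significant first): 0E 92 A5 0A.
In big-endian order the high byte comes first in memory.
So the memory order matches the most-significant-first order: 0E 92 A5 0A.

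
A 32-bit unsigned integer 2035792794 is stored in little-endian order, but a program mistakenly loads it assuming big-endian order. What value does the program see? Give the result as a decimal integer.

2595968889

2035792794 in 32-bit hexadecimal is 0x7957BB9A.
Stored little-endian, the bytes at ascending addresses are 9A BB 57 79.
Read back as big-endian, the last byte is least significant, giving 0x9ABB5779.
0x9ABB5779 = 2595968889.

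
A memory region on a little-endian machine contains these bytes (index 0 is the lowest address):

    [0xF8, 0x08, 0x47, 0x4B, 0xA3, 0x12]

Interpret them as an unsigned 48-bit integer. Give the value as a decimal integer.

Little-endian: lowest address holds the least-significant byte.
Reassemble most-significant byte first: 12 A3 4B 47 08 F8 → 0x12A34B4708F8.
0x12A34B4708F8 = 20492551915768.

20492551915768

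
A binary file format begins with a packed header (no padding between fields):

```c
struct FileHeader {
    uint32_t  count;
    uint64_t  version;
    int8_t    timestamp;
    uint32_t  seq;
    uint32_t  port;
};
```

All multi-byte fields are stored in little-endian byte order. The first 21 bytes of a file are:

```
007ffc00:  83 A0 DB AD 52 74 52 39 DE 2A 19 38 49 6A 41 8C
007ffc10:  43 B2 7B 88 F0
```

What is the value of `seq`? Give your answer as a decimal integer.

1133265258

`seq` follows `count` (4 B), `version` (8 B), `timestamp` (1 B), so it starts at offset 4 + 8 + 1 = 13 and occupies 4 bytes.
Bytes at offsets 13..16: 6A 41 8C 43.
In little-endian order the low byte comes first in memory.
Reassemble most-significant byte first: 43 8C 41 6A → 0x438C416A.
0x438C416A = 1133265258.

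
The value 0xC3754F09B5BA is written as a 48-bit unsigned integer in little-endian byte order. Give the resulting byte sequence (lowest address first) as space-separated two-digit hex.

BA B5 09 4F 75 C3

Split into bytes (most-significant first): C3 75 4F 09 B5 BA.
Little-endian stores the least-significant byte at the lowest address.
So at ascending addresses the bytes are BA B5 09 4F 75 C3.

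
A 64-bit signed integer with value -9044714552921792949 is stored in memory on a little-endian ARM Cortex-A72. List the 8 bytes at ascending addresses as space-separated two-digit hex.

4B 5E 4A FA 08 B8 7A 82

Two's complement of -9044714552921792949 in 64 bits: 9044714552921792949 = 0x7D8547F705B5A1B5; invert → 0x827AB808FA4A5E4A; add 1 → 0x827AB808FA4A5E4B.
Split into bytes (most-significant first): 82 7A B8 08 FA 4A 5E 4B.
Little-endian stores the least-significant byte at the lowest address.
So at ascending addresses the bytes are 4B 5E 4A FA 08 B8 7A 82.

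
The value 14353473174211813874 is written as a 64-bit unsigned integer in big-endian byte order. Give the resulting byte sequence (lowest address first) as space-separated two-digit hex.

C7 31 C7 CD D1 FE 61 F2

14353473174211813874 in hexadecimal, padded to 64 bits, is 0xC731C7CDD1FE61F2.
Split into bytes (most-significant first): C7 31 C7 CD D1 FE 61 F2.
Big-endian: lowest address holds the most-significant byte.
So the memory order matches the most-significant-first order: C7 31 C7 CD D1 FE 61 F2.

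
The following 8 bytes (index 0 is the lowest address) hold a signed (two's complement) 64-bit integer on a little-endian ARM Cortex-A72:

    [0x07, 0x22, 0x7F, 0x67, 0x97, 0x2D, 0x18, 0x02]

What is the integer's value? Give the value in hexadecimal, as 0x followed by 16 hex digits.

0x02182D97677F2207

In little-endian order the low byte comes first in memory.
Reassemble most-significant byte first: 02 18 2D 97 67 7F 22 07 → 0x02182D97677F2207.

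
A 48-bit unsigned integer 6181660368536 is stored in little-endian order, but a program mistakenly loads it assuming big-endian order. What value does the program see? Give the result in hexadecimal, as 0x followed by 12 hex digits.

0x989EAB479F05

6181660368536 in 48-bit hexadecimal is 0x059F47AB9E98.
Stored little-endian, the bytes at ascending addresses are 98 9E AB 47 9F 05.
Read back as big-endian, the last byte is least significant, giving 0x989EAB479F05.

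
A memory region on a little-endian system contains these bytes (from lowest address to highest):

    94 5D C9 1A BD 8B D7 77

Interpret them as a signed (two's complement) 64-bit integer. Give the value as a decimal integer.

Little-endian: lowest address holds the least-significant byte.
Reassemble most-significant byte first: 77 D7 8B BD 1A C9 5D 94 → 0x77D78BBD1AC95D94.
0x77D78BBD1AC95D94 = 8635524454820699540.

8635524454820699540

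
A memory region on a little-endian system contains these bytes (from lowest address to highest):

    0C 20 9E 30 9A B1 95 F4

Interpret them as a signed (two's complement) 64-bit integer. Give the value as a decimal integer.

-822556081126498292

Little-endian stores the least-significant byte at the lowest address.
Reassemble most-significant byte first: F4 95 B1 9A 30 9E 20 0C → 0xF495B19A309E200C.
Top bit is set, so as a signed 64-bit value this is 0xF495B19A309E200C − 2^64 = -822556081126498292.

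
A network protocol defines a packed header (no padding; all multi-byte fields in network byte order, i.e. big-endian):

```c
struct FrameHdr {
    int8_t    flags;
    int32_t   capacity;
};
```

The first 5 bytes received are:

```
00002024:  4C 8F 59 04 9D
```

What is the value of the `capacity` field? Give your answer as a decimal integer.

-1889991523

`capacity` follows `flags` (1 byte), so it starts at byte offset 1 and occupies 4 bytes.
Bytes at offsets 1..4: 8F 59 04 9D.
Big-endian stores the most-significant byte at the lowest address.
The bytes are already most-significant first: 0x8F59049D.
Top bit is set, so as a signed 32-bit value this is 0x8F59049D − 2^32 = -1889991523.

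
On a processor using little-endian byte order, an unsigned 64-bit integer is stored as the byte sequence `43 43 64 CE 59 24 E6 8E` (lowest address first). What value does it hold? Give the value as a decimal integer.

Little-endian stores the least-significant byte at the lowest address.
Reassemble most-significant byte first: 8E E6 24 59 CE 64 43 43 → 0x8EE62459CE644343.
0x8EE62459CE644343 = 10296957566162584387.

10296957566162584387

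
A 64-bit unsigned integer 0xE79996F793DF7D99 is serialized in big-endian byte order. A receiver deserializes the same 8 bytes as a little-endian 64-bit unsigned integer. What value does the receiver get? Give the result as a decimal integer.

11060242086498834919

Stored big-endian, the bytes at ascending addresses are E7 99 96 F7 93 DF 7D 99.
Read back as little-endian, the first byte is least significant, giving 0x997DDF93F79699E7.
0x997DDF93F79699E7 = 11060242086498834919.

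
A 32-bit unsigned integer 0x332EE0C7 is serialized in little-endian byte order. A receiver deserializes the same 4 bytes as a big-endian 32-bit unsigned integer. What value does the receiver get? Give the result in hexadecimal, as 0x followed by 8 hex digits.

Stored little-endian, the bytes at ascending addresses are C7 E0 2E 33.
Read back as big-endian, the last byte is least significant, giving 0xC7E02E33.

0xC7E02E33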